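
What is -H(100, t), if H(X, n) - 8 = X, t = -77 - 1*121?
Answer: -108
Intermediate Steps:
t = -198 (t = -77 - 121 = -198)
H(X, n) = 8 + X
-H(100, t) = -(8 + 100) = -1*108 = -108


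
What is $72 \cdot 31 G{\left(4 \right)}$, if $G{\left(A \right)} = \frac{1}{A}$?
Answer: $558$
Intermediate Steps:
$72 \cdot 31 G{\left(4 \right)} = \frac{72 \cdot 31}{4} = 2232 \cdot \frac{1}{4} = 558$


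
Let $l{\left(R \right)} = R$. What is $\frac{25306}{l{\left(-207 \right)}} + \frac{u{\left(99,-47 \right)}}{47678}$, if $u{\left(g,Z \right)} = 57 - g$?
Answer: $- \frac{603274081}{4934673} \approx -122.25$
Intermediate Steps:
$\frac{25306}{l{\left(-207 \right)}} + \frac{u{\left(99,-47 \right)}}{47678} = \frac{25306}{-207} + \frac{57 - 99}{47678} = 25306 \left(- \frac{1}{207}\right) + \left(57 - 99\right) \frac{1}{47678} = - \frac{25306}{207} - \frac{21}{23839} = - \frac{603274081}{4934673}$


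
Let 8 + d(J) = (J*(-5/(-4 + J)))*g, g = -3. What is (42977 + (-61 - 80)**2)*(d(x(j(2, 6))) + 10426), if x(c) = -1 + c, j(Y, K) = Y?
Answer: 654540354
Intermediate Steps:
d(J) = -8 + 15*J/(-4 + J) (d(J) = -8 + (J*(-5/(-4 + J)))*(-3) = -8 - 5*J/(-4 + J)*(-3) = -8 + 15*J/(-4 + J))
(42977 + (-61 - 80)**2)*(d(x(j(2, 6))) + 10426) = (42977 + (-61 - 80)**2)*((32 + 7*(-1 + 2))/(-4 + (-1 + 2)) + 10426) = (42977 + (-141)**2)*((32 + 7*1)/(-4 + 1) + 10426) = (42977 + 19881)*((32 + 7)/(-3) + 10426) = 62858*(-1/3*39 + 10426) = 62858*(-13 + 10426) = 62858*10413 = 654540354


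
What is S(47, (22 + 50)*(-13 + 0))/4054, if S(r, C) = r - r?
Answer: 0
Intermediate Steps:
S(r, C) = 0
S(47, (22 + 50)*(-13 + 0))/4054 = 0/4054 = 0*(1/4054) = 0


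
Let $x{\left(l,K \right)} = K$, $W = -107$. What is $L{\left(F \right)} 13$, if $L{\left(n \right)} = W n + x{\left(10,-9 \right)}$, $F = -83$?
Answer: $115336$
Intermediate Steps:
$L{\left(n \right)} = -9 - 107 n$ ($L{\left(n \right)} = - 107 n - 9 = -9 - 107 n$)
$L{\left(F \right)} 13 = \left(-9 - -8881\right) 13 = \left(-9 + 8881\right) 13 = 8872 \cdot 13 = 115336$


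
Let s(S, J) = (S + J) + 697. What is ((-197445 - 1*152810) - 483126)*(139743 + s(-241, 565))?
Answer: -117310043084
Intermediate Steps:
s(S, J) = 697 + J + S (s(S, J) = (J + S) + 697 = 697 + J + S)
((-197445 - 1*152810) - 483126)*(139743 + s(-241, 565)) = ((-197445 - 1*152810) - 483126)*(139743 + (697 + 565 - 241)) = ((-197445 - 152810) - 483126)*(139743 + 1021) = (-350255 - 483126)*140764 = -833381*140764 = -117310043084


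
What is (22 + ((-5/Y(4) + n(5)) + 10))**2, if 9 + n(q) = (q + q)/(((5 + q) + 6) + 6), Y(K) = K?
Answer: 954529/1936 ≈ 493.04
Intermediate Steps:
n(q) = -9 + 2*q/(17 + q) (n(q) = -9 + (q + q)/(((5 + q) + 6) + 6) = -9 + (2*q)/((11 + q) + 6) = -9 + (2*q)/(17 + q) = -9 + 2*q/(17 + q))
(22 + ((-5/Y(4) + n(5)) + 10))**2 = (22 + ((-5/4 + (-153 - 7*5)/(17 + 5)) + 10))**2 = (22 + ((-5*1/4 + (-153 - 35)/22) + 10))**2 = (22 + ((-5/4 + (1/22)*(-188)) + 10))**2 = (22 + ((-5/4 - 94/11) + 10))**2 = (22 + (-431/44 + 10))**2 = (22 + 9/44)**2 = (977/44)**2 = 954529/1936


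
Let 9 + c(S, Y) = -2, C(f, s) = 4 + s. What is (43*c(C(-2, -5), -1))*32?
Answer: -15136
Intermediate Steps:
c(S, Y) = -11 (c(S, Y) = -9 - 2 = -11)
(43*c(C(-2, -5), -1))*32 = (43*(-11))*32 = -473*32 = -15136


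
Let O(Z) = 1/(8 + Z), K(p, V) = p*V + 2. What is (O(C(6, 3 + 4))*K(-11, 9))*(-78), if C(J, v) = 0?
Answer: 3783/4 ≈ 945.75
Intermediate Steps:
K(p, V) = 2 + V*p (K(p, V) = V*p + 2 = 2 + V*p)
(O(C(6, 3 + 4))*K(-11, 9))*(-78) = ((2 + 9*(-11))/(8 + 0))*(-78) = ((2 - 99)/8)*(-78) = ((⅛)*(-97))*(-78) = -97/8*(-78) = 3783/4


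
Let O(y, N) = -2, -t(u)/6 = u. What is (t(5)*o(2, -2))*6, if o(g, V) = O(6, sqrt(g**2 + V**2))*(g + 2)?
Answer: 1440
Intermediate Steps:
t(u) = -6*u
o(g, V) = -4 - 2*g (o(g, V) = -2*(g + 2) = -2*(2 + g) = -4 - 2*g)
(t(5)*o(2, -2))*6 = ((-6*5)*(-4 - 2*2))*6 = -30*(-4 - 4)*6 = -30*(-8)*6 = 240*6 = 1440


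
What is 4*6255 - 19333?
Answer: 5687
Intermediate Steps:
4*6255 - 19333 = 25020 - 19333 = 5687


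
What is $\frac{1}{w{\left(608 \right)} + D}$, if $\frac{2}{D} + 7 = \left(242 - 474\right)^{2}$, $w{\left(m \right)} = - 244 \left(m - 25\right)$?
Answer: $- \frac{53817}{7655575882} \approx -7.0298 \cdot 10^{-6}$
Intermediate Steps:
$w{\left(m \right)} = 6100 - 244 m$ ($w{\left(m \right)} = - 244 \left(-25 + m\right) = 6100 - 244 m$)
$D = \frac{2}{53817}$ ($D = \frac{2}{-7 + \left(242 - 474\right)^{2}} = \frac{2}{-7 + \left(-232\right)^{2}} = \frac{2}{-7 + 53824} = \frac{2}{53817} \approx 3.7163 \cdot 10^{-5}$)
$\frac{1}{w{\left(608 \right)} + D} = \frac{1}{\left(6100 - 148352\right) + \frac{2}{53817}} = \frac{1}{-142252 + \frac{2}{53817}} = \frac{1}{- \frac{7655575882}{53817}} = - \frac{53817}{7655575882}$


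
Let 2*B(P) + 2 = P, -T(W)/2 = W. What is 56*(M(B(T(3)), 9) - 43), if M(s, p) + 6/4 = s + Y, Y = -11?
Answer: -3332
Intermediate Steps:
T(W) = -2*W
B(P) = -1 + P/2
M(s, p) = -25/2 + s (M(s, p) = -3/2 + (s - 11) = -3/2 + (-11 + s) = -25/2 + s)
56*(M(B(T(3)), 9) - 43) = 56*((-25/2 + (-1 + (-2*3)/2)) - 43) = 56*((-25/2 + (-1 + (½)*(-6))) - 43) = 56*((-25/2 + (-1 - 3)) - 43) = 56*((-25/2 - 4) - 43) = 56*(-33/2 - 43) = 56*(-119/2) = -3332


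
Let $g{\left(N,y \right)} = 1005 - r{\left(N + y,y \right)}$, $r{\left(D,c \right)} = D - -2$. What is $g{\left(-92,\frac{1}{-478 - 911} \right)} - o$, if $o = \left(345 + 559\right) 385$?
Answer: $- \frac{481906604}{1389} \approx -3.4695 \cdot 10^{5}$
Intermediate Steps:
$r{\left(D,c \right)} = 2 + D$ ($r{\left(D,c \right)} = D + 2 = 2 + D$)
$g{\left(N,y \right)} = 1003 - N - y$ ($g{\left(N,y \right)} = 1005 - \left(2 + \left(N + y\right)\right) = 1005 - \left(2 + N + y\right) = 1003 - N - y$)
$o = 348040$ ($o = 904 \cdot 385 = 348040$)
$g{\left(-92,\frac{1}{-478 - 911} \right)} - o = \left(1003 - -92 - \frac{1}{-478 - 911}\right) - 348040 = \left(1003 + 92 - \frac{1}{-1389}\right) - 348040 = \left(1003 + 92 - - \frac{1}{1389}\right) - 348040 = \left(1003 + 92 + \frac{1}{1389}\right) - 348040 = \frac{1520956}{1389} - 348040 = - \frac{481906604}{1389}$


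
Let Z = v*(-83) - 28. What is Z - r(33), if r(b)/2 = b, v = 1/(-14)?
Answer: -1233/14 ≈ -88.071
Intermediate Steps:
v = -1/14 ≈ -0.071429
r(b) = 2*b
Z = -309/14 (Z = -1/14*(-83) - 28 = 83/14 - 28 = -309/14 ≈ -22.071)
Z - r(33) = -309/14 - 2*33 = -309/14 - 1*66 = -309/14 - 66 = -1233/14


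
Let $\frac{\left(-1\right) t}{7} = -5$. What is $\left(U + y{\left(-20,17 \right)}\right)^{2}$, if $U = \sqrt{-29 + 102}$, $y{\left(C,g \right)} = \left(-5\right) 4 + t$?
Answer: $\left(15 + \sqrt{73}\right)^{2} \approx 554.32$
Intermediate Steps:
$t = 35$ ($t = \left(-7\right) \left(-5\right) = 35$)
$y{\left(C,g \right)} = 15$ ($y{\left(C,g \right)} = \left(-5\right) 4 + 35 = -20 + 35 = 15$)
$U = \sqrt{73} \approx 8.544$
$\left(U + y{\left(-20,17 \right)}\right)^{2} = \left(\sqrt{73} + 15\right)^{2} = \left(15 + \sqrt{73}\right)^{2}$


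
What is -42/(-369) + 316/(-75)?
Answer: -4202/1025 ≈ -4.0995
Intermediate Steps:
-42/(-369) + 316/(-75) = -42*(-1/369) + 316*(-1/75) = 14/123 - 316/75 = -4202/1025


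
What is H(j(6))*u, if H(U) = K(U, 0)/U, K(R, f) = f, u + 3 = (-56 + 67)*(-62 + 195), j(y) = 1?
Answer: 0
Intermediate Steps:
u = 1460 (u = -3 + (-56 + 67)*(-62 + 195) = -3 + 11*133 = -3 + 1463 = 1460)
H(U) = 0 (H(U) = 0/U = 0)
H(j(6))*u = 0*1460 = 0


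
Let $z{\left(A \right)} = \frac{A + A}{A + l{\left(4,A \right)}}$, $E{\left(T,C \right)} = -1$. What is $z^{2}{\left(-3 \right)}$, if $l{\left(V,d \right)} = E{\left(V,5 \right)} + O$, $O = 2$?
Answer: $9$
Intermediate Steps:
$l{\left(V,d \right)} = 1$ ($l{\left(V,d \right)} = -1 + 2 = 1$)
$z{\left(A \right)} = \frac{2 A}{1 + A}$ ($z{\left(A \right)} = \frac{A + A}{A + 1} = \frac{2 A}{1 + A}$)
$z^{2}{\left(-3 \right)} = \left(2 \left(-3\right) \frac{1}{1 - 3}\right)^{2} = \left(2 \left(-3\right) \frac{1}{-2}\right)^{2} = \left(2 \left(-3\right) \left(- \frac{1}{2}\right)\right)^{2} = 3^{2} = 9$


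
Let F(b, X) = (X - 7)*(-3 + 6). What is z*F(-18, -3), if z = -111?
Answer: 3330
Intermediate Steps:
F(b, X) = -21 + 3*X (F(b, X) = (-7 + X)*3 = -21 + 3*X)
z*F(-18, -3) = -111*(-21 + 3*(-3)) = -111*(-21 - 9) = -111*(-30) = 3330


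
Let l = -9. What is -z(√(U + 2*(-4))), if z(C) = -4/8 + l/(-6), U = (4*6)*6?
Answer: -1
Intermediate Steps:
U = 144 (U = 24*6 = 144)
z(C) = 1 (z(C) = -4/8 - 9/(-6) = -4*⅛ - 9*(-⅙) = -½ + 3/2 = 1)
-z(√(U + 2*(-4))) = -1*1 = -1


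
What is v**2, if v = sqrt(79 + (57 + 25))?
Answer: 161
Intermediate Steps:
v = sqrt(161) (v = sqrt(79 + 82) = sqrt(161) ≈ 12.689)
v**2 = (sqrt(161))**2 = 161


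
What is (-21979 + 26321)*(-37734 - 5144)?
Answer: -186176276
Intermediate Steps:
(-21979 + 26321)*(-37734 - 5144) = 4342*(-42878) = -186176276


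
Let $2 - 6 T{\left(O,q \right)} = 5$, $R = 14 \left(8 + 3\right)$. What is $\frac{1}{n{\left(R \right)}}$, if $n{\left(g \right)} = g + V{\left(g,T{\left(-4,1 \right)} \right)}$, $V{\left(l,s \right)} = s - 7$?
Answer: $\frac{2}{293} \approx 0.0068259$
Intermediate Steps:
$R = 154$ ($R = 14 \cdot 11 = 154$)
$T{\left(O,q \right)} = - \frac{1}{2}$ ($T{\left(O,q \right)} = \frac{1}{3} - \frac{5}{6} = - \frac{1}{2}$)
$V{\left(l,s \right)} = -7 + s$ ($V{\left(l,s \right)} = s - 7 = -7 + s$)
$n{\left(g \right)} = - \frac{15}{2} + g$ ($n{\left(g \right)} = g - \frac{15}{2} = - \frac{15}{2} + g$)
$\frac{1}{n{\left(R \right)}} = \frac{1}{- \frac{15}{2} + 154} = \frac{1}{\frac{293}{2}} = \frac{2}{293}$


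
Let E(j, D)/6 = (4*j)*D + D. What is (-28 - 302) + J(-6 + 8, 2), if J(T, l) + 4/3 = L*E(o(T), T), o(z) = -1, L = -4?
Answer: -562/3 ≈ -187.33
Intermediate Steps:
E(j, D) = 6*D + 24*D*j (E(j, D) = 6*((4*j)*D + D) = 6*(4*D*j + D) = 6*(D + 4*D*j) = 6*D + 24*D*j)
J(T, l) = -4/3 + 72*T (J(T, l) = -4/3 - 24*T*(1 + 4*(-1)) = -4/3 - 24*T*(1 - 4) = -4/3 - 24*T*(-3) = -4/3 - (-72)*T = -4/3 + 72*T)
(-28 - 302) + J(-6 + 8, 2) = (-28 - 302) + (-4/3 + 72*(-6 + 8)) = -330 + (-4/3 + 72*2) = -330 + (-4/3 + 144) = -330 + 428/3 = -562/3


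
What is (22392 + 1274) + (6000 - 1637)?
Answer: 28029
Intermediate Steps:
(22392 + 1274) + (6000 - 1637) = 23666 + 4363 = 28029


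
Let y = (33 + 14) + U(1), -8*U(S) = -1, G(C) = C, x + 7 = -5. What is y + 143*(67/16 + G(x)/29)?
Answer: 272259/464 ≈ 586.76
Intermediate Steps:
x = -12 (x = -7 - 5 = -12)
U(S) = ⅛ (U(S) = -⅛*(-1) = ⅛)
y = 377/8 (y = (33 + 14) + ⅛ = 47 + ⅛ = 377/8 ≈ 47.125)
y + 143*(67/16 + G(x)/29) = 377/8 + 143*(67/16 - 12/29) = 377/8 + 143*(1751/464) = 377/8 + 250393/464 = 272259/464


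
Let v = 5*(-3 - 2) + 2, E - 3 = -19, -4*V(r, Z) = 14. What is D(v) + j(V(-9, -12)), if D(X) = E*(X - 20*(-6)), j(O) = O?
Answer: -3111/2 ≈ -1555.5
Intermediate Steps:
V(r, Z) = -7/2 (V(r, Z) = -¼*14 = -7/2)
E = -16 (E = 3 - 19 = -16)
v = -23 (v = 5*(-5) + 2 = -25 + 2 = -23)
D(X) = -1920 - 16*X (D(X) = -16*(X - 20*(-6)) = -16*(X + 120) = -16*(120 + X) = -1920 - 16*X)
D(v) + j(V(-9, -12)) = (-1920 - 16*(-23)) - 7/2 = (-1920 + 368) - 7/2 = -1552 - 7/2 = -3111/2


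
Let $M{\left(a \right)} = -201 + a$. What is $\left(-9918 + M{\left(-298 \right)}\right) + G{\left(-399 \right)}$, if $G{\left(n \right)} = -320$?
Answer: $-10737$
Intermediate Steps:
$\left(-9918 + M{\left(-298 \right)}\right) + G{\left(-399 \right)} = \left(-9918 - 499\right) - 320 = -10417 - 320 = -10737$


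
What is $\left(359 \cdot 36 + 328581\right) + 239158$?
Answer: $580663$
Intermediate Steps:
$\left(359 \cdot 36 + 328581\right) + 239158 = \left(12924 + 328581\right) + 239158 = 341505 + 239158 = 580663$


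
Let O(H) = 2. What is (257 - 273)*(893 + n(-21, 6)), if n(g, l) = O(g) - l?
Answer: -14224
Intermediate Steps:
n(g, l) = 2 - l
(257 - 273)*(893 + n(-21, 6)) = (257 - 273)*(893 + (2 - 1*6)) = -16*(893 + (2 - 6)) = -16*(893 - 4) = -16*889 = -14224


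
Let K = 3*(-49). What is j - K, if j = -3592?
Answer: -3445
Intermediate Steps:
K = -147
j - K = -3592 - 1*(-147) = -3592 + 147 = -3445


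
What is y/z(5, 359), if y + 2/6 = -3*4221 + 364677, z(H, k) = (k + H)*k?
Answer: 150863/56004 ≈ 2.6938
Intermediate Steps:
z(H, k) = k*(H + k) (z(H, k) = (H + k)*k = k*(H + k))
y = 1056041/3 (y = -1/3 + (-3*4221 + 364677) = -1/3 + (-12663 + 364677) = -1/3 + 352014 = 1056041/3 ≈ 3.5201e+5)
y/z(5, 359) = 1056041/(3*((359*(5 + 359)))) = 1056041/(3*((359*364))) = (1056041/3)/130676 = (1056041/3)*(1/130676) = 150863/56004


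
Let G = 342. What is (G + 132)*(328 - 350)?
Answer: -10428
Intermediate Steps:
(G + 132)*(328 - 350) = (342 + 132)*(328 - 350) = 474*(-22) = -10428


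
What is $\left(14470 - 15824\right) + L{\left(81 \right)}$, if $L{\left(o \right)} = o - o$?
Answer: $-1354$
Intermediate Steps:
$L{\left(o \right)} = 0$
$\left(14470 - 15824\right) + L{\left(81 \right)} = \left(14470 - 15824\right) + 0 = -1354 + 0 = -1354$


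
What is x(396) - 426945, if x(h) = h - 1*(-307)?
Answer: -426242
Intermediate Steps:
x(h) = 307 + h (x(h) = h + 307 = 307 + h)
x(396) - 426945 = (307 + 396) - 426945 = 703 - 426945 = -426242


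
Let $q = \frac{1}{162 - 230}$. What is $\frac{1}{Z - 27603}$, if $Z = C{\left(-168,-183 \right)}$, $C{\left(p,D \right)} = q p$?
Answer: $- \frac{17}{469209} \approx -3.6231 \cdot 10^{-5}$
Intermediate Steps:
$q = - \frac{1}{68}$ ($q = \frac{1}{-68} = - \frac{1}{68} \approx -0.014706$)
$C{\left(p,D \right)} = - \frac{p}{68}$
$Z = \frac{42}{17}$ ($Z = \left(- \frac{1}{68}\right) \left(-168\right) = \frac{42}{17} \approx 2.4706$)
$\frac{1}{Z - 27603} = \frac{1}{\frac{42}{17} - 27603} = \frac{1}{- \frac{469209}{17}} = - \frac{17}{469209}$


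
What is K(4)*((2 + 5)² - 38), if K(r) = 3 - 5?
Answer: -22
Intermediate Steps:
K(r) = -2
K(4)*((2 + 5)² - 38) = -2*((2 + 5)² - 38) = -2*(7² - 38) = -2*(49 - 38) = -2*11 = -22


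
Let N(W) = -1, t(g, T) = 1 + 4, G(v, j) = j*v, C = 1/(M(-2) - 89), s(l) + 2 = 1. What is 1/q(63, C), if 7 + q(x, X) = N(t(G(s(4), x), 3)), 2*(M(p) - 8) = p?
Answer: -1/8 ≈ -0.12500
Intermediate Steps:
M(p) = 8 + p/2
s(l) = -1 (s(l) = -2 + 1 = -1)
C = -1/82 (C = 1/((8 + (1/2)*(-2)) - 89) = 1/((8 - 1) - 89) = 1/(7 - 89) = 1/(-82) = -1/82 ≈ -0.012195)
t(g, T) = 5
q(x, X) = -8 (q(x, X) = -7 - 1 = -8)
1/q(63, C) = 1/(-8) = -1/8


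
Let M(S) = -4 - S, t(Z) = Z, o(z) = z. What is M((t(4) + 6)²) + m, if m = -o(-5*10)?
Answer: -54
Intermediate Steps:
m = 50 (m = -(-5)*10 = -1*(-50) = 50)
M((t(4) + 6)²) + m = (-4 - (4 + 6)²) + 50 = (-4 - 1*10²) + 50 = (-4 - 1*100) + 50 = (-4 - 100) + 50 = -104 + 50 = -54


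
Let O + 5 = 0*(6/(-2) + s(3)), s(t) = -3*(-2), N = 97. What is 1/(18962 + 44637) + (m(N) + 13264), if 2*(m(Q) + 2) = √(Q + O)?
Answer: 843449939/63599 + √23 ≈ 13267.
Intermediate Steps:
s(t) = 6
O = -5 (O = -5 + 0*(6/(-2) + 6) = -5 + 0*(6*(-½) + 6) = -5 + 0*(-3 + 6) = -5 + 0*3 = -5 + 0 = -5)
m(Q) = -2 + √(-5 + Q)/2 (m(Q) = -2 + √(Q - 5)/2 = -2 + √(-5 + Q)/2)
1/(18962 + 44637) + (m(N) + 13264) = 1/(18962 + 44637) + ((-2 + √(-5 + 97)/2) + 13264) = 1/63599 + ((-2 + √92/2) + 13264) = 1/63599 + ((-2 + (2*√23)/2) + 13264) = 1/63599 + ((-2 + √23) + 13264) = 1/63599 + (13262 + √23) = 843449939/63599 + √23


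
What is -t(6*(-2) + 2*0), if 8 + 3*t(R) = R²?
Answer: -136/3 ≈ -45.333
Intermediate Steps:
t(R) = -8/3 + R²/3
-t(6*(-2) + 2*0) = -(-8/3 + (6*(-2) + 2*0)²/3) = -(-8/3 + (-12 + 0)²/3) = -(-8/3 + (⅓)*(-12)²) = -(-8/3 + (⅓)*144) = -(-8/3 + 48) = -1*136/3 = -136/3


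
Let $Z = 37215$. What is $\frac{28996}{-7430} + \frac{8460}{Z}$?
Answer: $- \frac{11291426}{3072305} \approx -3.6752$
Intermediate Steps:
$\frac{28996}{-7430} + \frac{8460}{Z} = \frac{28996}{-7430} + \frac{8460}{37215} = 28996 \left(- \frac{1}{7430}\right) + 8460 \cdot \frac{1}{37215} = - \frac{14498}{3715} + \frac{188}{827} = - \frac{11291426}{3072305}$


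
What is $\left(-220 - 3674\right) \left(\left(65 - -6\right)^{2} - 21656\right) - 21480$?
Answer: $64677330$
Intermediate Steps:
$\left(-220 - 3674\right) \left(\left(65 - -6\right)^{2} - 21656\right) - 21480 = - 3894 \left(\left(65 + 6\right)^{2} - 21656\right) - 21480 = - 3894 \left(71^{2} - 21656\right) - 21480 = - 3894 \left(5041 - 21656\right) - 21480 = \left(-3894\right) \left(-16615\right) - 21480 = 64698810 - 21480 = 64677330$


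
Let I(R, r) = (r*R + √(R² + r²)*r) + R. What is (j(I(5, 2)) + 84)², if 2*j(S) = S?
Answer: 33605/4 + 183*√29 ≈ 9386.7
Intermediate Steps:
I(R, r) = R + R*r + r*√(R² + r²) (I(R, r) = (R*r + r*√(R² + r²)) + R = R + R*r + r*√(R² + r²))
j(S) = S/2
(j(I(5, 2)) + 84)² = ((5 + 5*2 + 2*√(5² + 2²))/2 + 84)² = ((5 + 10 + 2*√(25 + 4))/2 + 84)² = ((5 + 10 + 2*√29)/2 + 84)² = ((15 + 2*√29)/2 + 84)² = ((15/2 + √29) + 84)² = (183/2 + √29)²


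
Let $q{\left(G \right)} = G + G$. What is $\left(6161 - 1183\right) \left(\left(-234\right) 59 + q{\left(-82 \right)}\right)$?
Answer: $-69542660$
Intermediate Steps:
$q{\left(G \right)} = 2 G$
$\left(6161 - 1183\right) \left(\left(-234\right) 59 + q{\left(-82 \right)}\right) = \left(6161 - 1183\right) \left(\left(-234\right) 59 + 2 \left(-82\right)\right) = 4978 \left(-13806 - 164\right) = 4978 \left(-13970\right) = -69542660$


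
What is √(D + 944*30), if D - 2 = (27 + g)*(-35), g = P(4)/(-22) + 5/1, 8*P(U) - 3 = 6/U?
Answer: √210659218/88 ≈ 164.93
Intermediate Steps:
P(U) = 3/8 + 3/(4*U) (P(U) = 3/8 + (6/U)/8 = 3/8 + 3/(4*U))
g = 1751/352 (g = ((3/8)*(2 + 4)/4)/(-22) + 5/1 = ((3/8)*(¼)*6)*(-1/22) + 5*1 = (9/16)*(-1/22) + 5 = -9/352 + 5 = 1751/352 ≈ 4.9744)
D = -393221/352 (D = 2 + (27 + 1751/352)*(-35) = 2 + (11255/352)*(-35) = 2 - 393925/352 = -393221/352 ≈ -1117.1)
√(D + 944*30) = √(-393221/352 + 944*30) = √(-393221/352 + 28320) = √(9575419/352) = √210659218/88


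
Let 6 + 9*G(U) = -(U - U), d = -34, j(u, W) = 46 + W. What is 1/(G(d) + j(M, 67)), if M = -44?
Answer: 3/337 ≈ 0.0089021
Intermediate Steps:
G(U) = -⅔ (G(U) = -⅔ + (-(U - U))/9 = -⅔ + (-1*0)/9 = -⅔ + (⅑)*0 = -⅔ + 0 = -⅔)
1/(G(d) + j(M, 67)) = 1/(-⅔ + (46 + 67)) = 1/(-⅔ + 113) = 1/(337/3) = 3/337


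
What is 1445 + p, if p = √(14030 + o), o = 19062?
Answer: 1445 + 2*√8273 ≈ 1626.9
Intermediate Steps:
p = 2*√8273 (p = √(14030 + 19062) = √33092 = 2*√8273 ≈ 181.91)
1445 + p = 1445 + 2*√8273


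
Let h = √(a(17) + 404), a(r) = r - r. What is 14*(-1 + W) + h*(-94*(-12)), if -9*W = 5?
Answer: -196/9 + 2256*√101 ≈ 22651.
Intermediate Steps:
W = -5/9 (W = -⅑*5 = -5/9 ≈ -0.55556)
a(r) = 0
h = 2*√101 (h = √(0 + 404) = √404 = 2*√101 ≈ 20.100)
14*(-1 + W) + h*(-94*(-12)) = 14*(-1 - 5/9) + (2*√101)*(-94*(-12)) = 14*(-14/9) + (2*√101)*1128 = -196/9 + 2256*√101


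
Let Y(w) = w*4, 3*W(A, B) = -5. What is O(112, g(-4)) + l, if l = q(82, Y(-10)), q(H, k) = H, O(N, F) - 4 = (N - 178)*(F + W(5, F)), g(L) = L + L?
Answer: 724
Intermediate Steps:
W(A, B) = -5/3 (W(A, B) = (1/3)*(-5) = -5/3)
Y(w) = 4*w
g(L) = 2*L
O(N, F) = 4 + (-178 + N)*(-5/3 + F) (O(N, F) = 4 + (N - 178)*(F - 5/3) = 4 + (-178 + N)*(-5/3 + F))
l = 82
O(112, g(-4)) + l = (902/3 - 356*(-4) - 5/3*112 + (2*(-4))*112) + 82 = (902/3 - 178*(-8) - 560/3 - 8*112) + 82 = (902/3 + 1424 - 560/3 - 896) + 82 = 642 + 82 = 724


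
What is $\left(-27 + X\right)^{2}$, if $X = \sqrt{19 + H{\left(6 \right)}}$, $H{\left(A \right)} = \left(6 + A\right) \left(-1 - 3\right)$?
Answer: $\left(27 - i \sqrt{29}\right)^{2} \approx 700.0 - 290.8 i$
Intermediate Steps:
$H{\left(A \right)} = -24 - 4 A$ ($H{\left(A \right)} = \left(6 + A\right) \left(-4\right) = -24 - 4 A$)
$X = i \sqrt{29}$ ($X = \sqrt{19 - 48} = \sqrt{-29} = i \sqrt{29} \approx 5.3852 i$)
$\left(-27 + X\right)^{2} = \left(-27 + i \sqrt{29}\right)^{2}$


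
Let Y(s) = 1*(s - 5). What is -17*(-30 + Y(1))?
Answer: 578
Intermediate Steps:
Y(s) = -5 + s (Y(s) = 1*(-5 + s) = -5 + s)
-17*(-30 + Y(1)) = -17*(-30 + (-5 + 1)) = -17*(-30 - 4) = -17*(-34) = 578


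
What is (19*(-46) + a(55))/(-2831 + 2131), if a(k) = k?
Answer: 117/100 ≈ 1.1700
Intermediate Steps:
(19*(-46) + a(55))/(-2831 + 2131) = (19*(-46) + 55)/(-2831 + 2131) = (-874 + 55)/(-700) = -819*(-1/700) = 117/100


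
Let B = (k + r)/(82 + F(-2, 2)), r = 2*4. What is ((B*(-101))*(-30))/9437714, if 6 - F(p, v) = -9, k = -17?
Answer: -13635/457729129 ≈ -2.9788e-5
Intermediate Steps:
F(p, v) = 15 (F(p, v) = 6 - 1*(-9) = 6 + 9 = 15)
r = 8
B = -9/97 (B = (-17 + 8)/(82 + 15) = -9/97 ≈ -0.092783)
((B*(-101))*(-30))/9437714 = (-9/97*(-101)*(-30))/9437714 = ((909/97)*(-30))*(1/9437714) = -27270/97*1/9437714 = -13635/457729129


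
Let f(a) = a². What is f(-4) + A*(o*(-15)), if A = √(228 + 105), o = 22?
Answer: 16 - 990*√37 ≈ -6005.9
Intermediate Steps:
A = 3*√37 (A = √333 = 3*√37 ≈ 18.248)
f(-4) + A*(o*(-15)) = (-4)² + (3*√37)*(22*(-15)) = 16 + (3*√37)*(-330) = 16 - 990*√37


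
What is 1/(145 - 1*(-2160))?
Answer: 1/2305 ≈ 0.00043384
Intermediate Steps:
1/(145 - 1*(-2160)) = 1/(145 + 2160) = 1/2305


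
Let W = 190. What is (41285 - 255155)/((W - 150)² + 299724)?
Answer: -106935/150662 ≈ -0.70977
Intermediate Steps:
(41285 - 255155)/((W - 150)² + 299724) = (41285 - 255155)/((190 - 150)² + 299724) = -213870/(40² + 299724) = -213870/(1600 + 299724) = -213870/301324 = -213870*1/301324 = -106935/150662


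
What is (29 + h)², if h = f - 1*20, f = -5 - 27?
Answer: 529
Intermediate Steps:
f = -32
h = -52 (h = -32 - 1*20 = -32 - 20 = -52)
(29 + h)² = (29 - 52)² = (-23)² = 529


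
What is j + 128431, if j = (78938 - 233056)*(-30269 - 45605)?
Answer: 11693677563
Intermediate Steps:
j = 11693549132 (j = -154118*(-75874) = 11693549132)
j + 128431 = 11693549132 + 128431 = 11693677563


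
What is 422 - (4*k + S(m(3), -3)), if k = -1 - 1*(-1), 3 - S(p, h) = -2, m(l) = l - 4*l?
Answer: 417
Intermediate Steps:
m(l) = -3*l
S(p, h) = 5 (S(p, h) = 3 - 1*(-2) = 3 + 2 = 5)
k = 0 (k = -1 + 1 = 0)
422 - (4*k + S(m(3), -3)) = 422 - (4*0 + 5) = 422 - (0 + 5) = 422 - 1*5 = 422 - 5 = 417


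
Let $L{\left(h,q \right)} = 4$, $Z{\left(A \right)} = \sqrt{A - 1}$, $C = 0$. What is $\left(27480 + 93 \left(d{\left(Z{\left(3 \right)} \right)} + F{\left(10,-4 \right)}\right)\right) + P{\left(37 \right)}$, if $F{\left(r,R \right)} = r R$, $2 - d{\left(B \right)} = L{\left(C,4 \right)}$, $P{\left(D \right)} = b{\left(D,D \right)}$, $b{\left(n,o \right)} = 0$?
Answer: $23574$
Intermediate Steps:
$P{\left(D \right)} = 0$
$Z{\left(A \right)} = \sqrt{-1 + A}$
$d{\left(B \right)} = -2$ ($d{\left(B \right)} = 2 - 4 = -2$)
$F{\left(r,R \right)} = R r$
$\left(27480 + 93 \left(d{\left(Z{\left(3 \right)} \right)} + F{\left(10,-4 \right)}\right)\right) + P{\left(37 \right)} = \left(27480 + 93 \left(-2 - 40\right)\right) + 0 = \left(27480 + 93 \left(-42\right)\right) + 0 = \left(27480 - 3906\right) + 0 = 23574 + 0 = 23574$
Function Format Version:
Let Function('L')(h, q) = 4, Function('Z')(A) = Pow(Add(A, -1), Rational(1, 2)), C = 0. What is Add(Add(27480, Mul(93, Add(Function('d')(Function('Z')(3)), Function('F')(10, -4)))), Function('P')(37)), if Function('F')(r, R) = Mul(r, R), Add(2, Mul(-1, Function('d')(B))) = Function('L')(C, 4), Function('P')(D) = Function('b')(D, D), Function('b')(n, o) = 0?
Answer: 23574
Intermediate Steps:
Function('P')(D) = 0
Function('Z')(A) = Pow(Add(-1, A), Rational(1, 2))
Function('d')(B) = -2 (Function('d')(B) = Add(2, Mul(-1, 4)) = Add(2, -4) = -2)
Function('F')(r, R) = Mul(R, r)
Add(Add(27480, Mul(93, Add(Function('d')(Function('Z')(3)), Function('F')(10, -4)))), Function('P')(37)) = Add(Add(27480, Mul(93, Add(-2, Mul(-4, 10)))), 0) = Add(Add(27480, Mul(93, Add(-2, -40))), 0) = Add(Add(27480, Mul(93, -42)), 0) = Add(Add(27480, -3906), 0) = Add(23574, 0) = 23574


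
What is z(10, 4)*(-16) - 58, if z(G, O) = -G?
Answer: 102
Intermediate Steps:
z(10, 4)*(-16) - 58 = -1*10*(-16) - 58 = -10*(-16) - 58 = 160 - 58 = 102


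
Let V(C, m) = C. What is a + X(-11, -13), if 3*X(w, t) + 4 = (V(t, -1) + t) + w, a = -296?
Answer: -929/3 ≈ -309.67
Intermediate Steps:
X(w, t) = -4/3 + w/3 + 2*t/3 (X(w, t) = -4/3 + ((t + t) + w)/3 = -4/3 + (2*t + w)/3 = -4/3 + (w + 2*t)/3 = -4/3 + (w/3 + 2*t/3) = -4/3 + w/3 + 2*t/3)
a + X(-11, -13) = -296 + (-4/3 + (⅓)*(-11) + (⅔)*(-13)) = -296 + (-4/3 - 11/3 - 26/3) = -296 - 41/3 = -929/3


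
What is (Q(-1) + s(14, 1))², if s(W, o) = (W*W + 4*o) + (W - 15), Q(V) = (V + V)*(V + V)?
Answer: 41209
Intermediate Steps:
Q(V) = 4*V² (Q(V) = (2*V)*(2*V) = 4*V²)
s(W, o) = -15 + W + W² + 4*o (s(W, o) = (W² + 4*o) + (-15 + W) = -15 + W + W² + 4*o)
(Q(-1) + s(14, 1))² = (4*(-1)² + (-15 + 14 + 14² + 4*1))² = (4*1 + (-15 + 14 + 196 + 4))² = (4 + 199)² = 203² = 41209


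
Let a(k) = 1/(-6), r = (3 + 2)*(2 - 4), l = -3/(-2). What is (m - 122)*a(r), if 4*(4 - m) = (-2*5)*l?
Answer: 457/24 ≈ 19.042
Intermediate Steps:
l = 3/2 (l = -3*(-½) = 3/2 ≈ 1.5000)
r = -10 (r = 5*(-2) = -10)
a(k) = -⅙
m = 31/4 (m = 4 - (-2*5)*3/(4*2) = 4 - (-5)*3/(2*2) = 4 - ¼*(-15) = 4 + 15/4 = 31/4 ≈ 7.7500)
(m - 122)*a(r) = (31/4 - 122)*(-⅙) = -457/4*(-⅙) = 457/24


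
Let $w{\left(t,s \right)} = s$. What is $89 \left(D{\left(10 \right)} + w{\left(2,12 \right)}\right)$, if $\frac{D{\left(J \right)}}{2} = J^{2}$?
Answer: $18868$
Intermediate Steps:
$D{\left(J \right)} = 2 J^{2}$
$89 \left(D{\left(10 \right)} + w{\left(2,12 \right)}\right) = 89 \left(2 \cdot 10^{2} + 12\right) = 89 \left(2 \cdot 100 + 12\right) = 89 \left(200 + 12\right) = 89 \cdot 212 = 18868$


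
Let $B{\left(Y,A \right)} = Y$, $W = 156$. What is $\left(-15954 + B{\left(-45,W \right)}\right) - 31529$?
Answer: $-47528$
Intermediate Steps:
$\left(-15954 + B{\left(-45,W \right)}\right) - 31529 = \left(-15954 - 45\right) - 31529 = -15999 - 31529 = -47528$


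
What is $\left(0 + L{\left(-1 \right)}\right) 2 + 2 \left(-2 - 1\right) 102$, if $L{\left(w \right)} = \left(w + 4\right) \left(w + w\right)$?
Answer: $-624$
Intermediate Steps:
$L{\left(w \right)} = 2 w \left(4 + w\right)$ ($L{\left(w \right)} = \left(4 + w\right) 2 w = 2 w \left(4 + w\right)$)
$\left(0 + L{\left(-1 \right)}\right) 2 + 2 \left(-2 - 1\right) 102 = \left(0 + 2 \left(-1\right) \left(4 - 1\right)\right) 2 + 2 \left(-2 - 1\right) 102 = \left(0 + 2 \left(-1\right) 3\right) 2 + 2 \left(-3\right) 102 = \left(0 - 6\right) 2 - 612 = \left(-6\right) 2 - 612 = -12 - 612 = -624$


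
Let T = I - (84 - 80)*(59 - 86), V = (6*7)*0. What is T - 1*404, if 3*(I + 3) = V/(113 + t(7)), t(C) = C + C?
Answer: -299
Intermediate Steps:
t(C) = 2*C
V = 0 (V = 42*0 = 0)
I = -3 (I = -3 + (0/(113 + 2*7))/3 = -3 + (0/(113 + 14))/3 = -3 + (0/127)/3 = -3 + (0*(1/127))/3 = -3 + (1/3)*0 = -3 + 0 = -3)
T = 105 (T = -3 - (84 - 80)*(59 - 86) = -3 - 4*(-27) = -3 - 1*(-108) = -3 + 108 = 105)
T - 1*404 = 105 - 1*404 = 105 - 404 = -299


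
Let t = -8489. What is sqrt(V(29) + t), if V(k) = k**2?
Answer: 4*I*sqrt(478) ≈ 87.453*I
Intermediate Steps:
sqrt(V(29) + t) = sqrt(29**2 - 8489) = sqrt(841 - 8489) = sqrt(-7648) = 4*I*sqrt(478)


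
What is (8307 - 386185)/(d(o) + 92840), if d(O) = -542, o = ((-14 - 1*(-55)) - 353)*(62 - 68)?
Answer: -188939/46149 ≈ -4.0941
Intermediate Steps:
o = 1872 (o = ((-14 + 55) - 353)*(-6) = (41 - 353)*(-6) = -312*(-6) = 1872)
(8307 - 386185)/(d(o) + 92840) = (8307 - 386185)/(-542 + 92840) = -377878/92298 = -377878*1/92298 = -188939/46149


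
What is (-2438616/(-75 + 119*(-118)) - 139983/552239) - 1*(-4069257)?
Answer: 31725101235364704/7795957963 ≈ 4.0694e+6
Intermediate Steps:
(-2438616/(-75 + 119*(-118)) - 139983/552239) - 1*(-4069257) = (-2438616/(-75 - 14042) - 139983*1/552239) + 4069257 = (-2438616/(-14117) - 139983/552239) + 4069257 = (-2438616*(-1/14117) - 139983/552239) + 4069257 = (2438616/14117 - 139983/552239) + 4069257 = 1344722721213/7795957963 + 4069257 = 31725101235364704/7795957963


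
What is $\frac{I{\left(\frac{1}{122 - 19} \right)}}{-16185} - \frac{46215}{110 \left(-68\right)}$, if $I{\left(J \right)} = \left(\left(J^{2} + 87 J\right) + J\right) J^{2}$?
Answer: $\frac{3367476323497423}{545033493888312} \approx 6.1785$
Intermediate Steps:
$I{\left(J \right)} = J^{2} \left(J^{2} + 88 J\right)$ ($I{\left(J \right)} = \left(J^{2} + 88 J\right) J^{2} = J^{2} \left(J^{2} + 88 J\right)$)
$\frac{I{\left(\frac{1}{122 - 19} \right)}}{-16185} - \frac{46215}{110 \left(-68\right)} = \frac{\left(\frac{1}{122 - 19}\right)^{3} \left(88 + \frac{1}{122 - 19}\right)}{-16185} - \frac{46215}{110 \left(-68\right)} = \left(\frac{1}{103}\right)^{3} \left(88 + \frac{1}{103}\right) \left(- \frac{1}{16185}\right) - \frac{46215}{-7480} = \frac{88 + \frac{1}{103}}{1092727} \left(- \frac{1}{16185}\right) - - \frac{9243}{1496} = \frac{1}{1092727} \cdot \frac{9065}{103} \left(- \frac{1}{16185}\right) + \frac{9243}{1496} = \frac{9065}{112550881} \left(- \frac{1}{16185}\right) + \frac{9243}{1496} = - \frac{1813}{364327201797} + \frac{9243}{1496} = \frac{3367476323497423}{545033493888312}$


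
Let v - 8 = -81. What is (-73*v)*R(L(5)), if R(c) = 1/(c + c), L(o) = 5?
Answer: 5329/10 ≈ 532.90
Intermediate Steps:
v = -73 (v = 8 - 81 = -73)
R(c) = 1/(2*c)
(-73*v)*R(L(5)) = (-73*(-73))*((½)/5) = 5329*((½)*(⅕)) = 5329*(⅒) = 5329/10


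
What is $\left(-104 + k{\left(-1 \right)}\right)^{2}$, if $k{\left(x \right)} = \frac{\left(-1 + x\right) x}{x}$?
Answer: $11236$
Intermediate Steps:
$k{\left(x \right)} = -1 + x$ ($k{\left(x \right)} = \frac{x \left(-1 + x\right)}{x} = -1 + x$)
$\left(-104 + k{\left(-1 \right)}\right)^{2} = \left(-104 - 2\right)^{2} = \left(-106\right)^{2} = 11236$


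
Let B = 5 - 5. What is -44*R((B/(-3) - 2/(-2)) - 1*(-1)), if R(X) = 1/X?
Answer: -22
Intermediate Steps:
B = 0
-44*R((B/(-3) - 2/(-2)) - 1*(-1)) = -44/((0/(-3) - 2/(-2)) - 1*(-1)) = -44/((0*(-⅓) - 2*(-½)) + 1) = -44/((0 + 1) + 1) = -44/(1 + 1) = -44/2 = -44*½ = -22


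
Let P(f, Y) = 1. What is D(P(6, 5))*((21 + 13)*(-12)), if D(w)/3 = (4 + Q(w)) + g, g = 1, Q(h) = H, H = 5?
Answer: -12240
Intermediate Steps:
Q(h) = 5
D(w) = 30 (D(w) = 3*((4 + 5) + 1) = 3*(9 + 1) = 3*10 = 30)
D(P(6, 5))*((21 + 13)*(-12)) = 30*((21 + 13)*(-12)) = 30*(34*(-12)) = 30*(-408) = -12240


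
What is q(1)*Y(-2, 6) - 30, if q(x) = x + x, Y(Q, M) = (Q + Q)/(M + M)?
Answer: -92/3 ≈ -30.667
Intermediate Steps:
Y(Q, M) = Q/M (Y(Q, M) = (2*Q)/((2*M)) = (2*Q)*(1/(2*M)) = Q/M)
q(x) = 2*x
q(1)*Y(-2, 6) - 30 = (2*1)*(-2/6) - 30 = 2*(-2*⅙) - 30 = 2*(-⅓) - 30 = -⅔ - 30 = -92/3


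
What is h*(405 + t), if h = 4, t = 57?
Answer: 1848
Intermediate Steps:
h*(405 + t) = 4*(405 + 57) = 4*462 = 1848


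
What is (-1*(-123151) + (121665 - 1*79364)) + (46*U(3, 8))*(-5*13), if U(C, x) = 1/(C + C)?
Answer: 494861/3 ≈ 1.6495e+5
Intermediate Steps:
U(C, x) = 1/(2*C)
(-1*(-123151) + (121665 - 1*79364)) + (46*U(3, 8))*(-5*13) = (-1*(-123151) + (121665 - 1*79364)) + (46*((½)/3))*(-5*13) = (123151 + (121665 - 79364)) + (46*((½)*(⅓)))*(-65) = (123151 + 42301) + (46*(⅙))*(-65) = 165452 + (23/3)*(-65) = 165452 - 1495/3 = 494861/3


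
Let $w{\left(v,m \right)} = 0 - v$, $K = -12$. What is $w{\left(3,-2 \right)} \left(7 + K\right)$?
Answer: $15$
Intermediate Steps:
$w{\left(v,m \right)} = - v$
$w{\left(3,-2 \right)} \left(7 + K\right) = \left(-1\right) 3 \left(7 - 12\right) = \left(-3\right) \left(-5\right) = 15$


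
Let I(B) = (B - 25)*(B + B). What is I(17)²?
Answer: 73984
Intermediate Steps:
I(B) = 2*B*(-25 + B) (I(B) = (-25 + B)*(2*B) = 2*B*(-25 + B))
I(17)² = (2*17*(-25 + 17))² = (2*17*(-8))² = (-272)² = 73984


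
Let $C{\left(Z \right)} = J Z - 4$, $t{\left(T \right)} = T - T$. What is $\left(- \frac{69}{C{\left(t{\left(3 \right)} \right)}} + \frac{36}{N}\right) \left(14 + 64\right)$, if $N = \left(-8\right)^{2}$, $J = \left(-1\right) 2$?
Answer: $\frac{11115}{8} \approx 1389.4$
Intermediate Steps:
$J = -2$
$t{\left(T \right)} = 0$
$C{\left(Z \right)} = -4 - 2 Z$ ($C{\left(Z \right)} = - 2 Z - 4 = -4 - 2 Z$)
$N = 64$
$\left(- \frac{69}{C{\left(t{\left(3 \right)} \right)}} + \frac{36}{N}\right) \left(14 + 64\right) = \left(- \frac{69}{-4 - 0} + \frac{36}{64}\right) \left(14 + 64\right) = \left(- \frac{69}{-4 + 0} + 36 \cdot \frac{1}{64}\right) 78 = \left(- \frac{69}{-4} + \frac{9}{16}\right) 78 = \left(\left(-69\right) \left(- \frac{1}{4}\right) + \frac{9}{16}\right) 78 = \left(\frac{69}{4} + \frac{9}{16}\right) 78 = \frac{285}{16} \cdot 78 = \frac{11115}{8}$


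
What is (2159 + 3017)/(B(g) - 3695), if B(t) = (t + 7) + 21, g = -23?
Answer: -2588/1845 ≈ -1.4027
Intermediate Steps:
B(t) = 28 + t (B(t) = (7 + t) + 21 = 28 + t)
(2159 + 3017)/(B(g) - 3695) = (2159 + 3017)/((28 - 23) - 3695) = 5176/(5 - 3695) = 5176/(-3690) = 5176*(-1/3690) = -2588/1845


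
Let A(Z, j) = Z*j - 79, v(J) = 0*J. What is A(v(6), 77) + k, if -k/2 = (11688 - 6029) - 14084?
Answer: 16771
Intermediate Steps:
v(J) = 0
A(Z, j) = -79 + Z*j
k = 16850 (k = -2*((11688 - 6029) - 14084) = -2*(5659 - 14084) = -2*(-8425) = 16850)
A(v(6), 77) + k = (-79 + 0*77) + 16850 = (-79 + 0) + 16850 = -79 + 16850 = 16771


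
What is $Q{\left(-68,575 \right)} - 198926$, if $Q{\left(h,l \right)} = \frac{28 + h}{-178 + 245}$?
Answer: $- \frac{13328082}{67} \approx -1.9893 \cdot 10^{5}$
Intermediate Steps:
$Q{\left(h,l \right)} = \frac{28}{67} + \frac{h}{67}$ ($Q{\left(h,l \right)} = \frac{28 + h}{67} = \left(28 + h\right) \frac{1}{67} = \frac{28}{67} + \frac{h}{67}$)
$Q{\left(-68,575 \right)} - 198926 = \left(\frac{28}{67} + \frac{1}{67} \left(-68\right)\right) - 198926 = \left(\frac{28}{67} - \frac{68}{67}\right) - 198926 = - \frac{40}{67} - 198926 = - \frac{13328082}{67}$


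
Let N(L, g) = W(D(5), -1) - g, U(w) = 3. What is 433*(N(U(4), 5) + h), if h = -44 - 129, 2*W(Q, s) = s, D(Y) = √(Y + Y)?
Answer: -154581/2 ≈ -77291.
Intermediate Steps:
D(Y) = √2*√Y (D(Y) = √(2*Y) = √2*√Y)
W(Q, s) = s/2
h = -173
N(L, g) = -½ - g (N(L, g) = (½)*(-1) - g = -½ - g)
433*(N(U(4), 5) + h) = 433*((-½ - 1*5) - 173) = 433*((-½ - 5) - 173) = 433*(-11/2 - 173) = 433*(-357/2) = -154581/2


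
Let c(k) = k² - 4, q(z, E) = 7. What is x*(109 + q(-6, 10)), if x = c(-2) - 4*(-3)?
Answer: 1392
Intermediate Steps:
c(k) = -4 + k²
x = 12 (x = (-4 + (-2)²) - 4*(-3) = (-4 + 4) + 12 = 0 + 12 = 12)
x*(109 + q(-6, 10)) = 12*(109 + 7) = 12*116 = 1392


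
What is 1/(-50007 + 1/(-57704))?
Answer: -57704/2885603929 ≈ -1.9997e-5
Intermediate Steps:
1/(-50007 + 1/(-57704)) = 1/(-50007 - 1/57704) = 1/(-2885603929/57704) = -57704/2885603929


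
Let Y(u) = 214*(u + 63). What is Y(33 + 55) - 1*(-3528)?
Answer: 35842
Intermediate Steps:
Y(u) = 13482 + 214*u (Y(u) = 214*(63 + u) = 13482 + 214*u)
Y(33 + 55) - 1*(-3528) = (13482 + 214*(33 + 55)) - 1*(-3528) = (13482 + 214*88) + 3528 = (13482 + 18832) + 3528 = 32314 + 3528 = 35842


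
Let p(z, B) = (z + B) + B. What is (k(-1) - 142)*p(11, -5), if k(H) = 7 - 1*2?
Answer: -137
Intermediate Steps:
k(H) = 5 (k(H) = 7 - 2 = 5)
p(z, B) = z + 2*B (p(z, B) = (B + z) + B = z + 2*B)
(k(-1) - 142)*p(11, -5) = (5 - 142)*(11 + 2*(-5)) = -137*(11 - 10) = -137*1 = -137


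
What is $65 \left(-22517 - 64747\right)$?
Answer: $-5672160$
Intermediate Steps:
$65 \left(-22517 - 64747\right) = 65 \left(-87264\right) = -5672160$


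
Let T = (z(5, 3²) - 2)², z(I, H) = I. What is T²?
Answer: 81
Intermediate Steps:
T = 9 (T = (5 - 2)² = 3² = 9)
T² = 9² = 81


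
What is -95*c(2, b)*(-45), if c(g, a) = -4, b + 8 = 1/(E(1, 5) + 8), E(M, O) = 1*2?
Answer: -17100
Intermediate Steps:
E(M, O) = 2
b = -79/10 (b = -8 + 1/(2 + 8) = -8 + 1/10 = -8 + ⅒ = -79/10 ≈ -7.9000)
-95*c(2, b)*(-45) = -95*(-4)*(-45) = 380*(-45) = -17100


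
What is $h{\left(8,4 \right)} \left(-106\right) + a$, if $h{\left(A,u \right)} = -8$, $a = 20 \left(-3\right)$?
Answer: $788$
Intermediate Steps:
$a = -60$
$h{\left(8,4 \right)} \left(-106\right) + a = \left(-8\right) \left(-106\right) - 60 = 848 - 60 = 788$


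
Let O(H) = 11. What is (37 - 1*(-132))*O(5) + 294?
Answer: 2153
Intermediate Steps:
(37 - 1*(-132))*O(5) + 294 = (37 - 1*(-132))*11 + 294 = (37 + 132)*11 + 294 = 169*11 + 294 = 1859 + 294 = 2153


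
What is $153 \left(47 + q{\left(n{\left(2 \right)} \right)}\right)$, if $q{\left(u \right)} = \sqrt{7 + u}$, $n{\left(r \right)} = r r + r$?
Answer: $7191 + 153 \sqrt{13} \approx 7742.6$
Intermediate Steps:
$n{\left(r \right)} = r + r^{2}$ ($n{\left(r \right)} = r^{2} + r = r + r^{2}$)
$153 \left(47 + q{\left(n{\left(2 \right)} \right)}\right) = 153 \left(47 + \sqrt{7 + 2 \left(1 + 2\right)}\right) = 153 \left(47 + \sqrt{7 + 2 \cdot 3}\right) = 153 \left(47 + \sqrt{7 + 6}\right) = 153 \left(47 + \sqrt{13}\right) = 7191 + 153 \sqrt{13}$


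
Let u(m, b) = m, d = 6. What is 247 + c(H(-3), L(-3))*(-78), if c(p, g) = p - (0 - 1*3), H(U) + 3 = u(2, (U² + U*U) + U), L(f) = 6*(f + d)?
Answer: 91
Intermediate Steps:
L(f) = 36 + 6*f (L(f) = 6*(f + 6) = 6*(6 + f) = 36 + 6*f)
H(U) = -1 (H(U) = -3 + 2 = -1)
c(p, g) = 3 + p (c(p, g) = p - (0 - 3) = p - 1*(-3) = p + 3 = 3 + p)
247 + c(H(-3), L(-3))*(-78) = 247 + (3 - 1)*(-78) = 247 + 2*(-78) = 247 - 156 = 91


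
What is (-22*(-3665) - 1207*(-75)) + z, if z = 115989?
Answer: 287144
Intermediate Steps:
(-22*(-3665) - 1207*(-75)) + z = (-22*(-3665) - 1207*(-75)) + 115989 = (80630 + 90525) + 115989 = 171155 + 115989 = 287144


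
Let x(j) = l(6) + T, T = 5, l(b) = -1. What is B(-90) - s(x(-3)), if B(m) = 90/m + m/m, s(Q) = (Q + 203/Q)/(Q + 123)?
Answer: -219/508 ≈ -0.43110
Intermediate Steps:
x(j) = 4 (x(j) = -1 + 5 = 4)
s(Q) = (Q + 203/Q)/(123 + Q)
B(m) = 1 + 90/m (B(m) = 90/m + 1 = 1 + 90/m)
B(-90) - s(x(-3)) = (90 - 90)/(-90) - (203 + 4²)/(4*(123 + 4)) = -1/90*0 - (203 + 16)/(4*127) = 0 - 219/(4*127) = 0 - 1*219/508 = 0 - 219/508 = -219/508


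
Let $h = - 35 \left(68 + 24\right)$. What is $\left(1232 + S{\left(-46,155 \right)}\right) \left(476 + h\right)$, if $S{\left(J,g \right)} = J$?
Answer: $-3254384$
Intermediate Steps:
$h = -3220$ ($h = \left(-35\right) 92 = -3220$)
$\left(1232 + S{\left(-46,155 \right)}\right) \left(476 + h\right) = \left(1232 - 46\right) \left(476 - 3220\right) = 1186 \left(-2744\right) = -3254384$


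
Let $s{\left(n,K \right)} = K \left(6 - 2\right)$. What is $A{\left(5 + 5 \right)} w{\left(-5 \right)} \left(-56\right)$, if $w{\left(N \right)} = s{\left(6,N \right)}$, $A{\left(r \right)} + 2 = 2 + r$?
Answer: $11200$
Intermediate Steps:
$A{\left(r \right)} = r$ ($A{\left(r \right)} = -2 + \left(2 + r\right) = r$)
$s{\left(n,K \right)} = 4 K$ ($s{\left(n,K \right)} = K 4 = 4 K$)
$w{\left(N \right)} = 4 N$
$A{\left(5 + 5 \right)} w{\left(-5 \right)} \left(-56\right) = \left(5 + 5\right) 4 \left(-5\right) \left(-56\right) = 10 \left(-20\right) \left(-56\right) = \left(-200\right) \left(-56\right) = 11200$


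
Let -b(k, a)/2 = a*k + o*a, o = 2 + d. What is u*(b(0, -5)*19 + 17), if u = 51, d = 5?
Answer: 68697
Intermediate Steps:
o = 7 (o = 2 + 5 = 7)
b(k, a) = -14*a - 2*a*k (b(k, a) = -2*(a*k + 7*a) = -2*(7*a + a*k) = -14*a - 2*a*k)
u*(b(0, -5)*19 + 17) = 51*(-2*(-5)*(7 + 0)*19 + 17) = 51*(-2*(-5)*7*19 + 17) = 51*(70*19 + 17) = 51*(1330 + 17) = 51*1347 = 68697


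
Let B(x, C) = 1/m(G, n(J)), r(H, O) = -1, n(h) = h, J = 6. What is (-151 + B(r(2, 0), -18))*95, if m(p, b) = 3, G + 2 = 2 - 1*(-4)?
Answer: -42940/3 ≈ -14313.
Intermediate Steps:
G = 4 (G = -2 + (2 - 1*(-4)) = -2 + (2 + 4) = -2 + 6 = 4)
B(x, C) = ⅓ (B(x, C) = 1/3 = ⅓)
(-151 + B(r(2, 0), -18))*95 = (-151 + ⅓)*95 = -452/3*95 = -42940/3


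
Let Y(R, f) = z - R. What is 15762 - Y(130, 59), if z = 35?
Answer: 15857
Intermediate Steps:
Y(R, f) = 35 - R
15762 - Y(130, 59) = 15762 - (35 - 1*130) = 15762 - (35 - 130) = 15762 - 1*(-95) = 15762 + 95 = 15857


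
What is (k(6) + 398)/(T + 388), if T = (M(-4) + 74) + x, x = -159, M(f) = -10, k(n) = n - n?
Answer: 398/293 ≈ 1.3584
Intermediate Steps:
k(n) = 0
T = -95 (T = (-10 + 74) - 159 = 64 - 159 = -95)
(k(6) + 398)/(T + 388) = (0 + 398)/(-95 + 388) = 398/293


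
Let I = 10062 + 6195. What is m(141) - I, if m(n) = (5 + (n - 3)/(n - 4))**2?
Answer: -304450304/18769 ≈ -16221.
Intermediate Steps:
I = 16257
m(n) = (5 + (-3 + n)/(-4 + n))**2
m(141) - I = (-23 + 6*141)**2/(-4 + 141)**2 - 1*16257 = (-23 + 846)**2/137**2 - 16257 = 823**2*(1/18769) - 16257 = 677329*(1/18769) - 16257 = 677329/18769 - 16257 = -304450304/18769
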